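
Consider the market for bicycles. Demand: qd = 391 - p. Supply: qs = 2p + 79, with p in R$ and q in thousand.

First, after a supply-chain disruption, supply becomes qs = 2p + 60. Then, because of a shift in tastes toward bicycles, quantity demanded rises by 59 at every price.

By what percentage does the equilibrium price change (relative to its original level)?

Initially, 391 - p = 2p + 79, so 312 = 3p and p = 104, q = 287.
With the change applied: demand qd = 450 - p, supply qs = 2p + 60.
Clearing the new market: 450 - p = 2p + 60, so p = 130 and q = 320.
%Δp = (130 − 104) / 104 × 100 = +25%.

+25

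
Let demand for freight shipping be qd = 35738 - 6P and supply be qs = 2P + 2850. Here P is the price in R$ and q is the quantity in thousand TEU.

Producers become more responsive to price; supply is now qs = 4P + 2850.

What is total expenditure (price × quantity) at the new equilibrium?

52637901.76

Solve the original market: 35738 - 6P = 2P + 2850, hence P = 4111 and q = 11072.
The shock moves the curves to qd = 35738 - 6P and qs = 4P + 2850.
Clearing the new market: 35738 - 6P = 4P + 2850, so P = 3288.8 and q = 16005.2.
New expenditure = 3288.8 × 16005.2 = 52637901.76.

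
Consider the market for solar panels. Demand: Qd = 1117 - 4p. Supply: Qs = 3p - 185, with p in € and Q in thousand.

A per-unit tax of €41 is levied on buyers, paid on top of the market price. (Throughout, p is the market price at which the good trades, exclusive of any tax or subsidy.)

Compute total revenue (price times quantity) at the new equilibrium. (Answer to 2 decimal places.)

49212.69

Solve the original market: 1117 - 4p = 3p - 185, hence p = 186 and Q = 373.
Since buyers pay the price plus the tax, the effective demand curve becomes Qd = 953 - 4p.
Setting them equal: 953 - 4p = 3p - 185 → 1138 = 7p, so p = 1138/7 ≈ 162.5714 and Q = 2119/7 ≈ 302.7143.
New expenditure = 162.5714 × 302.7143 = 49212.69.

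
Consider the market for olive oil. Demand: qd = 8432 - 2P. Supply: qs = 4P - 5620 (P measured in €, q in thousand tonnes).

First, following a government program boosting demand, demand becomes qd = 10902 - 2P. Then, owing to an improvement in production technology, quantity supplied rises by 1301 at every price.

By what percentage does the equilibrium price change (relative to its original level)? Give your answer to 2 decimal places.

+8.32

Before the shock: 8432 - 2P = 4P - 5620 ⇒ 14052 = 6P ⇒ P = 2342, q = 3748.
With the change applied: demand qd = 10902 - 2P, supply qs = 4P - 4319.
Equate the new curves: 10902 - 2P = 4P - 4319, giving 15221 = 6P, P = 15221/6 ≈ 2536.8333, q = 17485/3 ≈ 5828.3333.
%ΔP = (2536.8333 − 2342) / 2342 × 100 = +8.32%.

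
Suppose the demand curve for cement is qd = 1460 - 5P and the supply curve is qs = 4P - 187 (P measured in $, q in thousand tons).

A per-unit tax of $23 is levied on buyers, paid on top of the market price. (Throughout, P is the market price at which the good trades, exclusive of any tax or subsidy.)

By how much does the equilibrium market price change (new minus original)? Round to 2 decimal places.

Before the shock: 1460 - 5P = 4P - 187 ⇒ 1647 = 9P ⇒ P = 183, q = 545.
Since buyers pay the price plus the tax, the effective demand curve becomes qd = 1345 - 5P.
Clearing the new market: 1345 - 5P = 4P - 187, so P = 1532/9 ≈ 170.2222 and q = 4445/9 ≈ 493.8889.
ΔP = 170.2222 − 183 = -12.78.

-12.78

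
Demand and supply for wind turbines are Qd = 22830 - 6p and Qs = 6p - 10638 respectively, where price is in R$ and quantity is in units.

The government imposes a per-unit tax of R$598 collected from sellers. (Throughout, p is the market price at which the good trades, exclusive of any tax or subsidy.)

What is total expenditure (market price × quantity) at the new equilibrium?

13284576

Before the shock: 22830 - 6p = 6p - 10638 ⇒ 33468 = 12p ⇒ p = 2789, Q = 6096.
Since sellers keep the price net of the tax, the effective supply curve becomes Qs = 6p - 14226.
Setting them equal: 22830 - 6p = 6p - 14226 → 37056 = 12p, so p = 3088 and Q = 4302.
New expenditure = 3088 × 4302 = 13284576.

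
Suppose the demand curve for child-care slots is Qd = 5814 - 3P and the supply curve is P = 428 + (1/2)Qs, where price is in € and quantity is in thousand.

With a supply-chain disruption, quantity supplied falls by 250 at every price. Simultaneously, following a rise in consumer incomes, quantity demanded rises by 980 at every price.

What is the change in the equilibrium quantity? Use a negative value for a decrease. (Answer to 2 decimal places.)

+242.00

Initially, 5814 - 3P = 2P - 856, so 6670 = 5P and P = 1334, Q = 1812.
The shock moves the curves to Qd = 6794 - 3P and Qs = 2P - 1106.
Equate the new curves: 6794 - 3P = 2P - 1106, giving 7900 = 5P, P = 1580, Q = 2054.
ΔQ = 2054 − 1812 = +242.00.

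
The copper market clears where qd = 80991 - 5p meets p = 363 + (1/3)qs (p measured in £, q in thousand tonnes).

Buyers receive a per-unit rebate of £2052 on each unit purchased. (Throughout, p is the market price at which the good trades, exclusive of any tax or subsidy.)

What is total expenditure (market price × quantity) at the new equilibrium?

387118136.25

Before the shock: 80991 - 5p = 3p - 1089 ⇒ 82080 = 8p ⇒ p = 10260, q = 29691.
Since buyers' out-of-pocket price is the market price minus the rebate, the effective demand curve becomes qd = 91251 - 5p.
Equate the new curves: 91251 - 5p = 3p - 1089, giving 92340 = 8p, p = 11542.5, q = 33538.5.
New expenditure = 11542.5 × 33538.5 = 387118136.25.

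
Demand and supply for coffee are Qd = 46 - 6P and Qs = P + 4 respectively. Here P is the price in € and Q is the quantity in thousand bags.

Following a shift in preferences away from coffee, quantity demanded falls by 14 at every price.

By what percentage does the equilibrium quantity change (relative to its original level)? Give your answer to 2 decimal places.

Before the shock: 46 - 6P = P + 4 ⇒ 42 = 7P ⇒ P = 6, Q = 10.
The shock moves the curves to Qd = 32 - 6P and Qs = P + 4.
Setting them equal: 32 - 6P = P + 4 → 28 = 7P, so P = 4 and Q = 8.
%ΔQ = (8 − 10) / 10 × 100 = -20.00%.

-20.00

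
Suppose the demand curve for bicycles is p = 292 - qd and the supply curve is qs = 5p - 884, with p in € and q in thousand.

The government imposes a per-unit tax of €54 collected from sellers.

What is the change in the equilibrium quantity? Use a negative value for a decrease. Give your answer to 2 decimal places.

-45.00

Initially, 292 - p = 5p - 884, so 1176 = 6p and p = 196, q = 96.
Since sellers keep the price net of the tax, the effective supply curve becomes qs = 5p - 1154.
New equilibrium: 292 - p = 5p - 1154 ⇒ 1446 = 6p ⇒ p = 241, q = 51.
Δq = 51 − 96 = -45.00.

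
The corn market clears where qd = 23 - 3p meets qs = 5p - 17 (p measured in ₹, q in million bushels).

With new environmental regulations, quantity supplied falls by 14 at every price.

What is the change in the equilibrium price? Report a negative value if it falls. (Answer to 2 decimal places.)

Before the shock: 23 - 3p = 5p - 17 ⇒ 40 = 8p ⇒ p = 5, q = 8.
The new curves are qd = 23 - 3p (demand) and qs = 5p - 31 (supply).
New equilibrium: 23 - 3p = 5p - 31 ⇒ 54 = 8p ⇒ p = 6.75, q = 2.75.
Δp = 6.75 − 5 = +1.75.

+1.75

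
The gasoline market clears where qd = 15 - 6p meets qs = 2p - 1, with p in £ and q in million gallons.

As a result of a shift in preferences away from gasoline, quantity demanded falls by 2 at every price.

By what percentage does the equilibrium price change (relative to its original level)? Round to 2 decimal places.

-12.50

Original equilibrium: 15 - 6p = 2p - 1 gives 16 = 8p, so p = 2 and q = 3.
After the shift, demand is qd = 13 - 6p and supply is qs = 2p - 1.
New equilibrium: 13 - 6p = 2p - 1 ⇒ 14 = 8p ⇒ p = 1.75, q = 2.5.
%Δp = (1.75 − 2) / 2 × 100 = -12.50%.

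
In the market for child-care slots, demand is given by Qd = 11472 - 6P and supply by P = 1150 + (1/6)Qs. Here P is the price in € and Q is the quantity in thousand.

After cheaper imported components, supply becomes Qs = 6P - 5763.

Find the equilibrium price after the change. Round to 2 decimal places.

Initially, 11472 - 6P = 6P - 6900, so 18372 = 12P and P = 1531, Q = 2286.
After the shift, demand is Qd = 11472 - 6P and supply is Qs = 6P - 5763.
Clearing the new market: 11472 - 6P = 6P - 5763, so P = 1436.25 and Q = 2854.5.

1436.25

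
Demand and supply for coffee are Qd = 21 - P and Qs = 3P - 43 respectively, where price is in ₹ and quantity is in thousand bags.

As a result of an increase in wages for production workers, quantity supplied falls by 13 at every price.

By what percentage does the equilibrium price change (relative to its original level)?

Original equilibrium: 21 - P = 3P - 43 gives 64 = 4P, so P = 16 and Q = 5.
With the change applied: demand Qd = 21 - P, supply Qs = 3P - 56.
Setting them equal: 21 - P = 3P - 56 → 77 = 4P, so P = 19.25 and Q = 1.75.
%ΔP = (19.25 − 16) / 16 × 100 = +20.3125%.

+20.3125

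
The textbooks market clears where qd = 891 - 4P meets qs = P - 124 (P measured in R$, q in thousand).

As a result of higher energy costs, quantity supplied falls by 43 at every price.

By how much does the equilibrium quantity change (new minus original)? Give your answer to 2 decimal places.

-34.40

Initially, 891 - 4P = P - 124, so 1015 = 5P and P = 203, q = 79.
The shock moves the curves to qd = 891 - 4P and qs = P - 167.
Equate the new curves: 891 - 4P = P - 167, giving 1058 = 5P, P = 211.6, q = 44.6.
Δq = 44.6 − 79 = -34.40.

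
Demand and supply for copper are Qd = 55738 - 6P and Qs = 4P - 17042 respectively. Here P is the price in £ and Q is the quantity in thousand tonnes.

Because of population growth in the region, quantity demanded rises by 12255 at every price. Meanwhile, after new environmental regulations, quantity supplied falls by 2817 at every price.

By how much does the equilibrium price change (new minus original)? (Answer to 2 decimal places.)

Before the shock: 55738 - 6P = 4P - 17042 ⇒ 72780 = 10P ⇒ P = 7278, Q = 12070.
After the shift, demand is Qd = 67993 - 6P and supply is Qs = 4P - 19859.
Equate the new curves: 67993 - 6P = 4P - 19859, giving 87852 = 10P, P = 8785.2, Q = 15281.8.
ΔP = 8785.2 − 7278 = +1507.20.

+1507.20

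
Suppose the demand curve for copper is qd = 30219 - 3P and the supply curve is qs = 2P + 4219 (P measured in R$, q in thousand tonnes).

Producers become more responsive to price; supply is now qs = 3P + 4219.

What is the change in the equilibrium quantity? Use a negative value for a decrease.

Initially, 30219 - 3P = 2P + 4219, so 26000 = 5P and P = 5200, q = 14619.
After the shift, demand is qd = 30219 - 3P and supply is qs = 3P + 4219.
New equilibrium: 30219 - 3P = 3P + 4219 ⇒ 26000 = 6P ⇒ P = 13000/3 ≈ 4333.3333, q = 17219.
Δq = 17219 − 14619 = +2600.

+2600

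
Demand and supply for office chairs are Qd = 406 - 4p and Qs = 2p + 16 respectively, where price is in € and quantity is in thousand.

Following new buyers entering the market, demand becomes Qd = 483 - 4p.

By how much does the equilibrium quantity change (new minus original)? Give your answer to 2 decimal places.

+25.67

Original equilibrium: 406 - 4p = 2p + 16 gives 390 = 6p, so p = 65 and Q = 146.
With the change applied: demand Qd = 483 - 4p, supply Qs = 2p + 16.
New equilibrium: 483 - 4p = 2p + 16 ⇒ 467 = 6p ⇒ p = 467/6 ≈ 77.8333, Q = 515/3 ≈ 171.6667.
ΔQ = 171.6667 − 146 = +25.67.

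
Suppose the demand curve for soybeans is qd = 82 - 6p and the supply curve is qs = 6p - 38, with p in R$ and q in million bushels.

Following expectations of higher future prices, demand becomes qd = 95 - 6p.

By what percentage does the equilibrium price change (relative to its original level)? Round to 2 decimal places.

Solve the original market: 82 - 6p = 6p - 38, hence p = 10 and q = 22.
The new curves are qd = 95 - 6p (demand) and qs = 6p - 38 (supply).
Setting them equal: 95 - 6p = 6p - 38 → 133 = 12p, so p = 133/12 ≈ 11.0833 and q = 28.5.
%Δp = (11.0833 − 10) / 10 × 100 = +10.83%.

+10.83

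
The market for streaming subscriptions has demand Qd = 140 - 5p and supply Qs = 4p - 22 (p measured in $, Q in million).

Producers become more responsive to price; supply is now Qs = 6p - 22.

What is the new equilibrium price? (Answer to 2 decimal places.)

Original equilibrium: 140 - 5p = 4p - 22 gives 162 = 9p, so p = 18 and Q = 50.
After the shift, demand is Qd = 140 - 5p and supply is Qs = 6p - 22.
New equilibrium: 140 - 5p = 6p - 22 ⇒ 162 = 11p ⇒ p = 162/11 ≈ 14.7273, Q = 730/11 ≈ 66.3636.

14.73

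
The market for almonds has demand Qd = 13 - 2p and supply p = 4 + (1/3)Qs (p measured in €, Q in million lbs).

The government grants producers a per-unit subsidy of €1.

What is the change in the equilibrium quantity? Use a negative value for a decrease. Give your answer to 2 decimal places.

+1.20

Solve the original market: 13 - 2p = 3p - 12, hence p = 5 and Q = 3.
Since sellers receive the price plus the subsidy, the effective supply curve becomes Qs = 3p - 9.
Setting them equal: 13 - 2p = 3p - 9 → 22 = 5p, so p = 4.4 and Q = 4.2.
ΔQ = 4.2 − 3 = +1.20.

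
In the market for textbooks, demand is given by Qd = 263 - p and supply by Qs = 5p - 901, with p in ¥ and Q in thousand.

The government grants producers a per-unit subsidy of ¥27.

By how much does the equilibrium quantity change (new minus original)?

+22.5

Before the shock: 263 - p = 5p - 901 ⇒ 1164 = 6p ⇒ p = 194, Q = 69.
Since sellers receive the price plus the subsidy, the effective supply curve becomes Qs = 5p - 766.
Clearing the new market: 263 - p = 5p - 766, so p = 171.5 and Q = 91.5.
ΔQ = 91.5 − 69 = +22.5.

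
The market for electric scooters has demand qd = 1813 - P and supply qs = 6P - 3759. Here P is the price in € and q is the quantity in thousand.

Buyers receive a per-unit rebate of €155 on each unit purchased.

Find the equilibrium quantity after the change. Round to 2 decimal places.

1149.86

Solve the original market: 1813 - P = 6P - 3759, hence P = 796 and q = 1017.
Since buyers' out-of-pocket price is the market price minus the rebate, the effective demand curve becomes qd = 1968 - P.
New equilibrium: 1968 - P = 6P - 3759 ⇒ 5727 = 7P ⇒ P = 5727/7 ≈ 818.1429, q = 8049/7 ≈ 1149.8571.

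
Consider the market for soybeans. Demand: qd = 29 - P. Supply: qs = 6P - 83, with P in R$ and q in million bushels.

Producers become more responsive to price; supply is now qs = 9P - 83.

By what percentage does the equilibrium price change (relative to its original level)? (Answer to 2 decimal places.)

-30.00

Original equilibrium: 29 - P = 6P - 83 gives 112 = 7P, so P = 16 and q = 13.
The shock moves the curves to qd = 29 - P and qs = 9P - 83.
Equate the new curves: 29 - P = 9P - 83, giving 112 = 10P, P = 11.2, q = 17.8.
%ΔP = (11.2 − 16) / 16 × 100 = -30.00%.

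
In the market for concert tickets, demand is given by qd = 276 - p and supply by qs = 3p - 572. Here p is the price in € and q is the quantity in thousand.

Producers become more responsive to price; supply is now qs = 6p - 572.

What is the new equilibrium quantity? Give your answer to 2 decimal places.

154.86

Before the shock: 276 - p = 3p - 572 ⇒ 848 = 4p ⇒ p = 212, q = 64.
With the change applied: demand qd = 276 - p, supply qs = 6p - 572.
New equilibrium: 276 - p = 6p - 572 ⇒ 848 = 7p ⇒ p = 848/7 ≈ 121.1429, q = 1084/7 ≈ 154.8571.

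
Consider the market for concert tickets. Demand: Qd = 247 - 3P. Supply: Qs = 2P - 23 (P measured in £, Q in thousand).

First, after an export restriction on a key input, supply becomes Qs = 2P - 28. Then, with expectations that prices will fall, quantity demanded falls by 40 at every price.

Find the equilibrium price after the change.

Original equilibrium: 247 - 3P = 2P - 23 gives 270 = 5P, so P = 54 and Q = 85.
With the change applied: demand Qd = 207 - 3P, supply Qs = 2P - 28.
New equilibrium: 207 - 3P = 2P - 28 ⇒ 235 = 5P ⇒ P = 47, Q = 66.

47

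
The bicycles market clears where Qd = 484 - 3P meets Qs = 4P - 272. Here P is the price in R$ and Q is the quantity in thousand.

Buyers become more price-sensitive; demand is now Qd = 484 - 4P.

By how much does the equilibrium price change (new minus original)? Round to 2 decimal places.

-13.50

Initially, 484 - 3P = 4P - 272, so 756 = 7P and P = 108, Q = 160.
The shock moves the curves to Qd = 484 - 4P and Qs = 4P - 272.
Equate the new curves: 484 - 4P = 4P - 272, giving 756 = 8P, P = 94.5, Q = 106.
ΔP = 94.5 − 108 = -13.50.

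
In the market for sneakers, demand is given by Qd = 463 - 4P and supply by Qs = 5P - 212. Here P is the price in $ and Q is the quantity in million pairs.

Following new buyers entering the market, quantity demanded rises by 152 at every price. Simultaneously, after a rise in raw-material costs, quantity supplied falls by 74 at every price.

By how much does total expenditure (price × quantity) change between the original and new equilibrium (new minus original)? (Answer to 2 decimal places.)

Solve the original market: 463 - 4P = 5P - 212, hence P = 75 and Q = 163.
After the shift, demand is Qd = 615 - 4P and supply is Qs = 5P - 286.
New equilibrium: 615 - 4P = 5P - 286 ⇒ 901 = 9P ⇒ P = 901/9 ≈ 100.1111, Q = 1931/9 ≈ 214.5556.
Expenditure moves from 75×163 = 12225 to 100.1111×214.5556 = 21479.3951; change = +9254.40.

+9254.40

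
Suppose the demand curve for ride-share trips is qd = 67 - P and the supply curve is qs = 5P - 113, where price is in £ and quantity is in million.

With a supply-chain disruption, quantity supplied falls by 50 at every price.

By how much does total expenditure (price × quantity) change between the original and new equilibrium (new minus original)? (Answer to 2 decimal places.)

-11.11

Original equilibrium: 67 - P = 5P - 113 gives 180 = 6P, so P = 30 and q = 37.
The new curves are qd = 67 - P (demand) and qs = 5P - 163 (supply).
New equilibrium: 67 - P = 5P - 163 ⇒ 230 = 6P ⇒ P = 115/3 ≈ 38.3333, q = 86/3 ≈ 28.6667.
Expenditure moves from 30×37 = 1110 to 38.3333×28.6667 = 1098.8889; change = -11.11.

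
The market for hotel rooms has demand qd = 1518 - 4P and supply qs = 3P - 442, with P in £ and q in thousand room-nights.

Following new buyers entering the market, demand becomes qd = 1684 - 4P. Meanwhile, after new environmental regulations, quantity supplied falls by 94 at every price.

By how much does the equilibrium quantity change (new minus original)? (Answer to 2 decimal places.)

Solve the original market: 1518 - 4P = 3P - 442, hence P = 280 and q = 398.
After the shift, demand is qd = 1684 - 4P and supply is qs = 3P - 536.
Equate the new curves: 1684 - 4P = 3P - 536, giving 2220 = 7P, P = 2220/7 ≈ 317.1429, q = 2908/7 ≈ 415.4286.
Δq = 415.4286 − 398 = +17.43.

+17.43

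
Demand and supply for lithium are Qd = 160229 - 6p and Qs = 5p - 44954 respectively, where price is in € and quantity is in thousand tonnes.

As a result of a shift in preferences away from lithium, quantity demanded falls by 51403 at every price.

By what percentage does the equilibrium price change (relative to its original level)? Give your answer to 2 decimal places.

-25.05

Initially, 160229 - 6p = 5p - 44954, so 205183 = 11p and p = 18653, Q = 48311.
With the change applied: demand Qd = 108826 - 6p, supply Qs = 5p - 44954.
Setting them equal: 108826 - 6p = 5p - 44954 → 153780 = 11p, so p = 13980 and Q = 24946.
%Δp = (13980 − 18653) / 18653 × 100 = -25.05%.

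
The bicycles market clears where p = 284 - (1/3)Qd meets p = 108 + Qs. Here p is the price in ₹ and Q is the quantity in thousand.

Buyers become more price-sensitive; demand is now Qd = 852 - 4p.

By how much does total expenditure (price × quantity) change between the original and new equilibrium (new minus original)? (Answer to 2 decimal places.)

-15552.00

Solve the original market: 852 - 3p = p - 108, hence p = 240 and Q = 132.
The new curves are Qd = 852 - 4p (demand) and Qs = p - 108 (supply).
Clearing the new market: 852 - 4p = p - 108, so p = 192 and Q = 84.
Expenditure moves from 240×132 = 31680 to 192×84 = 16128; change = -15552.00.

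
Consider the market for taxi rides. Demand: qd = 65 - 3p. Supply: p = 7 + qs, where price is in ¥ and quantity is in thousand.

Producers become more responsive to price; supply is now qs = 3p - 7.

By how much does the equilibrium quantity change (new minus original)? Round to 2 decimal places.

+18.00

Solve the original market: 65 - 3p = p - 7, hence p = 18 and q = 11.
After the shift, demand is qd = 65 - 3p and supply is qs = 3p - 7.
Setting them equal: 65 - 3p = 3p - 7 → 72 = 6p, so p = 12 and q = 29.
Δq = 29 − 11 = +18.00.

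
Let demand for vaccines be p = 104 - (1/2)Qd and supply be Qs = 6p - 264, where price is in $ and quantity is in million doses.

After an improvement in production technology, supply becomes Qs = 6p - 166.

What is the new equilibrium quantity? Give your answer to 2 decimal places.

114.50

Initially, 208 - 2p = 6p - 264, so 472 = 8p and p = 59, Q = 90.
After the shift, demand is Qd = 208 - 2p and supply is Qs = 6p - 166.
New equilibrium: 208 - 2p = 6p - 166 ⇒ 374 = 8p ⇒ p = 46.75, Q = 114.5.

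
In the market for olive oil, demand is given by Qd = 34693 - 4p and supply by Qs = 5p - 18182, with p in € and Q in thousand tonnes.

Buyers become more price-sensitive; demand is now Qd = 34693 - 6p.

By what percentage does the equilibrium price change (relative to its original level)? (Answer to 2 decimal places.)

Initially, 34693 - 4p = 5p - 18182, so 52875 = 9p and p = 5875, Q = 11193.
The shock moves the curves to Qd = 34693 - 6p and Qs = 5p - 18182.
Setting them equal: 34693 - 6p = 5p - 18182 → 52875 = 11p, so p = 52875/11 ≈ 4806.8182 and Q = 64373/11 ≈ 5852.0909.
%Δp = (4806.8182 − 5875) / 5875 × 100 = -18.18%.

-18.18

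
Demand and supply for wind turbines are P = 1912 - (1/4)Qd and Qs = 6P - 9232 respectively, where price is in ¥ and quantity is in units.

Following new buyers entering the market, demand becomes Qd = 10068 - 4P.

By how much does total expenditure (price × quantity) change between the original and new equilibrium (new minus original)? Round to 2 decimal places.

+3019192.00

Before the shock: 7648 - 4P = 6P - 9232 ⇒ 16880 = 10P ⇒ P = 1688, Q = 896.
The shock moves the curves to Qd = 10068 - 4P and Qs = 6P - 9232.
Clearing the new market: 10068 - 4P = 6P - 9232, so P = 1930 and Q = 2348.
Expenditure moves from 1688×896 = 1512448 to 1930×2348 = 4531640; change = +3019192.00.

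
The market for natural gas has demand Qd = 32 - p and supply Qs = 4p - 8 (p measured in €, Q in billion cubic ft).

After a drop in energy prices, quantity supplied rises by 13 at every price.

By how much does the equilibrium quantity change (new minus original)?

+2.6

Initially, 32 - p = 4p - 8, so 40 = 5p and p = 8, Q = 24.
With the change applied: demand Qd = 32 - p, supply Qs = 4p + 5.
Setting them equal: 32 - p = 4p + 5 → 27 = 5p, so p = 5.4 and Q = 26.6.
ΔQ = 26.6 − 24 = +2.6.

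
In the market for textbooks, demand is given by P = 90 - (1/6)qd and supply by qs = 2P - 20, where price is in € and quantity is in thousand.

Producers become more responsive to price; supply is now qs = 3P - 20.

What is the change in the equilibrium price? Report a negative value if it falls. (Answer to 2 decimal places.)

-7.78

Original equilibrium: 540 - 6P = 2P - 20 gives 560 = 8P, so P = 70 and q = 120.
After the shift, demand is qd = 540 - 6P and supply is qs = 3P - 20.
Setting them equal: 540 - 6P = 3P - 20 → 560 = 9P, so P = 560/9 ≈ 62.2222 and q = 500/3 ≈ 166.6667.
ΔP = 62.2222 − 70 = -7.78.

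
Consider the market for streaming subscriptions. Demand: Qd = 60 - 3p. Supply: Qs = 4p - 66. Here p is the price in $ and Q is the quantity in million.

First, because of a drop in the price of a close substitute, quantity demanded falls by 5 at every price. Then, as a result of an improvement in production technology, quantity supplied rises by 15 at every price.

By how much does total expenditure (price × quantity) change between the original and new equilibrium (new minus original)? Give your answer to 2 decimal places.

+36.94

Initially, 60 - 3p = 4p - 66, so 126 = 7p and p = 18, Q = 6.
With the change applied: demand Qd = 55 - 3p, supply Qs = 4p - 51.
Clearing the new market: 55 - 3p = 4p - 51, so p = 106/7 ≈ 15.1429 and Q = 67/7 ≈ 9.5714.
Expenditure moves from 18×6 = 108 to 15.1429×9.5714 = 144.9388; change = +36.94.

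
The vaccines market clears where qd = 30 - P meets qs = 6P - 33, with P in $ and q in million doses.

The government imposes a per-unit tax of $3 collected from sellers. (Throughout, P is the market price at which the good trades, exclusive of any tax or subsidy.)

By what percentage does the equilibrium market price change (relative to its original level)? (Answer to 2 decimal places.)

Initially, 30 - P = 6P - 33, so 63 = 7P and P = 9, q = 21.
Since sellers keep the price net of the tax, the effective supply curve becomes qs = 6P - 51.
New equilibrium: 30 - P = 6P - 51 ⇒ 81 = 7P ⇒ P = 81/7 ≈ 11.5714, q = 129/7 ≈ 18.4286.
%ΔP = (11.5714 − 9) / 9 × 100 = +28.57%.

+28.57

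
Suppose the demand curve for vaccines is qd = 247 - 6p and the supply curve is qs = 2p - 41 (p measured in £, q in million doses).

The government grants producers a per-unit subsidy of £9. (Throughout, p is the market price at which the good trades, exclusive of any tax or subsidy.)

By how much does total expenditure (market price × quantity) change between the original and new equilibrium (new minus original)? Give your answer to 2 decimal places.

Before the shock: 247 - 6p = 2p - 41 ⇒ 288 = 8p ⇒ p = 36, q = 31.
Since sellers receive the price plus the subsidy, the effective supply curve becomes qs = 2p - 23.
Clearing the new market: 247 - 6p = 2p - 23, so p = 33.75 and q = 44.5.
Expenditure moves from 36×31 = 1116 to 33.75×44.5 = 1501.875; change = +385.88.

+385.88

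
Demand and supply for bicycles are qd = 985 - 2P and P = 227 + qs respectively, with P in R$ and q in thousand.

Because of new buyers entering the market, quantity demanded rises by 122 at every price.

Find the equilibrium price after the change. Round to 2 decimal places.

444.67

Original equilibrium: 985 - 2P = P - 227 gives 1212 = 3P, so P = 404 and q = 177.
The new curves are qd = 1107 - 2P (demand) and qs = P - 227 (supply).
Equate the new curves: 1107 - 2P = P - 227, giving 1334 = 3P, P = 1334/3 ≈ 444.6667, q = 653/3 ≈ 217.6667.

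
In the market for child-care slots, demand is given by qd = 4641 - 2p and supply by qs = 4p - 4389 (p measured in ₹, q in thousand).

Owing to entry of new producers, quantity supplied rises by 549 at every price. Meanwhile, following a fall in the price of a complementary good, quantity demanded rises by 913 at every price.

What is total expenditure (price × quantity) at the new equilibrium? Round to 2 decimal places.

Initially, 4641 - 2p = 4p - 4389, so 9030 = 6p and p = 1505, q = 1631.
The new curves are qd = 5554 - 2p (demand) and qs = 4p - 3840 (supply).
New equilibrium: 5554 - 2p = 4p - 3840 ⇒ 9394 = 6p ⇒ p = 4697/3 ≈ 1565.6667, q = 7268/3 ≈ 2422.6667.
New expenditure = 1565.6667 × 2422.6667 = 3793088.44.

3793088.44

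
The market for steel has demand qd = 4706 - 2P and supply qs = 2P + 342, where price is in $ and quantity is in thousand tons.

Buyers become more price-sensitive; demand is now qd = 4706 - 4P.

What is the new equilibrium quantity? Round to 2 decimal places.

Initially, 4706 - 2P = 2P + 342, so 4364 = 4P and P = 1091, q = 2524.
The new curves are qd = 4706 - 4P (demand) and qs = 2P + 342 (supply).
New equilibrium: 4706 - 4P = 2P + 342 ⇒ 4364 = 6P ⇒ P = 2182/3 ≈ 727.3333, q = 5390/3 ≈ 1796.6667.

1796.67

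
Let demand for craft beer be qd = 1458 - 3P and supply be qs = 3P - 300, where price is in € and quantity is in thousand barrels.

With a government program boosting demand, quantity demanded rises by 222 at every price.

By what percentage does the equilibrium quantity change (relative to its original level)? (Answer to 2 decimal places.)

+19.17

Solve the original market: 1458 - 3P = 3P - 300, hence P = 293 and q = 579.
With the change applied: demand qd = 1680 - 3P, supply qs = 3P - 300.
Setting them equal: 1680 - 3P = 3P - 300 → 1980 = 6P, so P = 330 and q = 690.
%Δq = (690 − 579) / 579 × 100 = +19.17%.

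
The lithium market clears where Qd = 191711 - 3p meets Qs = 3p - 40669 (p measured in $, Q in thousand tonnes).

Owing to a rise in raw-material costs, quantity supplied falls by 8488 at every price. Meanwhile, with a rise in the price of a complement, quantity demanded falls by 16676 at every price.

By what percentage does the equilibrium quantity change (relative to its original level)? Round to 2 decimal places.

-16.66

Solve the original market: 191711 - 3p = 3p - 40669, hence p = 38730 and Q = 75521.
After the shift, demand is Qd = 175035 - 3p and supply is Qs = 3p - 49157.
Clearing the new market: 175035 - 3p = 3p - 49157, so p = 112096/3 ≈ 37365.3333 and Q = 62939.
%ΔQ = (62939 − 75521) / 75521 × 100 = -16.66%.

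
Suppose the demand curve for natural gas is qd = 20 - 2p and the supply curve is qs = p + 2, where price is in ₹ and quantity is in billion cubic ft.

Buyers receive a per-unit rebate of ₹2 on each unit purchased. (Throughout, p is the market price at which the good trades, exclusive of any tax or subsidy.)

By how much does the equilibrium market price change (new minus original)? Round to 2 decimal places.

Initially, 20 - 2p = p + 2, so 18 = 3p and p = 6, q = 8.
Since buyers' out-of-pocket price is the market price minus the rebate, the effective demand curve becomes qd = 24 - 2p.
Equate the new curves: 24 - 2p = p + 2, giving 22 = 3p, p = 22/3 ≈ 7.3333, q = 28/3 ≈ 9.3333.
Δp = 7.3333 − 6 = +1.33.

+1.33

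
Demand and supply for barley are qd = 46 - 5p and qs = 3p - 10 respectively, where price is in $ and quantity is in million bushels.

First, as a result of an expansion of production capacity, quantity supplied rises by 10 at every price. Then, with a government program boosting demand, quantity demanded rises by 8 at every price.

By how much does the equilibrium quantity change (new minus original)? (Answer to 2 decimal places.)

Solve the original market: 46 - 5p = 3p - 10, hence p = 7 and q = 11.
The shock moves the curves to qd = 54 - 5p and qs = 3p.
Clearing the new market: 54 - 5p = 3p, so p = 6.75 and q = 20.25.
Δq = 20.25 − 11 = +9.25.

+9.25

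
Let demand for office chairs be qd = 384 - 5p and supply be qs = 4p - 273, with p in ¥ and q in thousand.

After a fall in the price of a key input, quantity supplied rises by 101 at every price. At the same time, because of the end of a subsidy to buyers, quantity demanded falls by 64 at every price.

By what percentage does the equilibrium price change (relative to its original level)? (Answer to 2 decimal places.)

Original equilibrium: 384 - 5p = 4p - 273 gives 657 = 9p, so p = 73 and q = 19.
With the change applied: demand qd = 320 - 5p, supply qs = 4p - 172.
Setting them equal: 320 - 5p = 4p - 172 → 492 = 9p, so p = 164/3 ≈ 54.6667 and q = 140/3 ≈ 46.6667.
%Δp = (54.6667 − 73) / 73 × 100 = -25.11%.

-25.11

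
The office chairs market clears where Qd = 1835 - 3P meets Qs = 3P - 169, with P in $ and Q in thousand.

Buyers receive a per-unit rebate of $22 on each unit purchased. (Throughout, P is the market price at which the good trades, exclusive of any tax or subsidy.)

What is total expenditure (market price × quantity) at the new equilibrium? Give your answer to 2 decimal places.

Original equilibrium: 1835 - 3P = 3P - 169 gives 2004 = 6P, so P = 334 and Q = 833.
Since buyers' out-of-pocket price is the market price minus the rebate, the effective demand curve becomes Qd = 1901 - 3P.
New equilibrium: 1901 - 3P = 3P - 169 ⇒ 2070 = 6P ⇒ P = 345, Q = 866.
New expenditure = 345 × 866 = 298770.00.

298770.00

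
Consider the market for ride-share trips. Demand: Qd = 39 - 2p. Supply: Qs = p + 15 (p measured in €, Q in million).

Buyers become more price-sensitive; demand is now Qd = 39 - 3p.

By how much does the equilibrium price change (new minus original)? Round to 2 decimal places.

-2.00

Initially, 39 - 2p = p + 15, so 24 = 3p and p = 8, Q = 23.
The new curves are Qd = 39 - 3p (demand) and Qs = p + 15 (supply).
New equilibrium: 39 - 3p = p + 15 ⇒ 24 = 4p ⇒ p = 6, Q = 21.
Δp = 6 − 8 = -2.00.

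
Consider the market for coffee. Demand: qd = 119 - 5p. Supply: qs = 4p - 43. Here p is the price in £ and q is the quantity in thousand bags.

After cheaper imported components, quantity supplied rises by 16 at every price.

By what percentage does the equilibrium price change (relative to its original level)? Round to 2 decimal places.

Before the shock: 119 - 5p = 4p - 43 ⇒ 162 = 9p ⇒ p = 18, q = 29.
The new curves are qd = 119 - 5p (demand) and qs = 4p - 27 (supply).
Equate the new curves: 119 - 5p = 4p - 27, giving 146 = 9p, p = 146/9 ≈ 16.2222, q = 341/9 ≈ 37.8889.
%Δp = (16.2222 − 18) / 18 × 100 = -9.88%.

-9.88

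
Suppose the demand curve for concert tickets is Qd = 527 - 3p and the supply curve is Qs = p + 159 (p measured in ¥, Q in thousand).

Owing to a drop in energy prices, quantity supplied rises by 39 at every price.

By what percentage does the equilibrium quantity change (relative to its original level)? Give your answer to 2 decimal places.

Initially, 527 - 3p = p + 159, so 368 = 4p and p = 92, Q = 251.
The shock moves the curves to Qd = 527 - 3p and Qs = p + 198.
Setting them equal: 527 - 3p = p + 198 → 329 = 4p, so p = 82.25 and Q = 280.25.
%ΔQ = (280.25 − 251) / 251 × 100 = +11.65%.

+11.65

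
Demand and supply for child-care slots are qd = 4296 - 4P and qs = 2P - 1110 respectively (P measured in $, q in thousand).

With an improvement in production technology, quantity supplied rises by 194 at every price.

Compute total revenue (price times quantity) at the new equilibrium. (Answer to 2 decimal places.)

713464.89

Original equilibrium: 4296 - 4P = 2P - 1110 gives 5406 = 6P, so P = 901 and q = 692.
The new curves are qd = 4296 - 4P (demand) and qs = 2P - 916 (supply).
Clearing the new market: 4296 - 4P = 2P - 916, so P = 2606/3 ≈ 868.6667 and q = 2464/3 ≈ 821.3333.
New expenditure = 868.6667 × 821.3333 = 713464.89.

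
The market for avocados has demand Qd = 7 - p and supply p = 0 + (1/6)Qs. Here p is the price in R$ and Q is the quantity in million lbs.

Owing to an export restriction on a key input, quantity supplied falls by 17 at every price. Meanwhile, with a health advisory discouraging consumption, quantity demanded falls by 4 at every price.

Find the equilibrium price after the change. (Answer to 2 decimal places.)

Initially, 7 - p = 6p, so 7 = 7p and p = 1, Q = 6.
The new curves are Qd = 3 - p (demand) and Qs = 6p - 17 (supply).
Setting them equal: 3 - p = 6p - 17 → 20 = 7p, so p = 20/7 ≈ 2.8571 and Q = 1/7 ≈ 0.1429.

2.86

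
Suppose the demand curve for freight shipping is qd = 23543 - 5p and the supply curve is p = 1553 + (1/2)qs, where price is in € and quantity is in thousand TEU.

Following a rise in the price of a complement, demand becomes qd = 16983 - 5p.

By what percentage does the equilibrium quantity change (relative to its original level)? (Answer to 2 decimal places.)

Solve the original market: 23543 - 5p = 2p - 3106, hence p = 3807 and q = 4508.
With the change applied: demand qd = 16983 - 5p, supply qs = 2p - 3106.
Equate the new curves: 16983 - 5p = 2p - 3106, giving 20089 = 7p, p = 20089/7 ≈ 2869.8571, q = 18436/7 ≈ 2633.7143.
%Δq = (2633.7143 − 4508) / 4508 × 100 = -41.58%.

-41.58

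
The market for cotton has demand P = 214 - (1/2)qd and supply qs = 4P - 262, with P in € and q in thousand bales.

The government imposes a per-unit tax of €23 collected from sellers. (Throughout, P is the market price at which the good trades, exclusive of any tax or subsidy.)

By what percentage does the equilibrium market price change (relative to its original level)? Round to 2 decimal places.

Initially, 428 - 2P = 4P - 262, so 690 = 6P and P = 115, q = 198.
Since sellers keep the price net of the tax, the effective supply curve becomes qs = 4P - 354.
New equilibrium: 428 - 2P = 4P - 354 ⇒ 782 = 6P ⇒ P = 391/3 ≈ 130.3333, q = 502/3 ≈ 167.3333.
%ΔP = (130.3333 − 115) / 115 × 100 = +13.33%.

+13.33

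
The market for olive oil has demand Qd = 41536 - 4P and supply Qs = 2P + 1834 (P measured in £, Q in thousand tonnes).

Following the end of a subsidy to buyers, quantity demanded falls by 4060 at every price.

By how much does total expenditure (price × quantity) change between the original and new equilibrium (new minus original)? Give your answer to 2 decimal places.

Before the shock: 41536 - 4P = 2P + 1834 ⇒ 39702 = 6P ⇒ P = 6617, Q = 15068.
The shock moves the curves to Qd = 37476 - 4P and Qs = 2P + 1834.
Equate the new curves: 37476 - 4P = 2P + 1834, giving 35642 = 6P, P = 17821/3 ≈ 5940.3333, Q = 41144/3 ≈ 13714.6667.
Expenditure moves from 6617×15068 = 99704956 to 5940.3333×13714.6667 = 81469691.5556; change = -18235264.44.

-18235264.44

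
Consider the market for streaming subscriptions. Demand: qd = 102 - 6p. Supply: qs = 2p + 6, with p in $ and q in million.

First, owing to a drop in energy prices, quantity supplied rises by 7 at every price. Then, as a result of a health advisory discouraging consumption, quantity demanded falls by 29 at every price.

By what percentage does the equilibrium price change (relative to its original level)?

Solve the original market: 102 - 6p = 2p + 6, hence p = 12 and q = 30.
The shock moves the curves to qd = 73 - 6p and qs = 2p + 13.
New equilibrium: 73 - 6p = 2p + 13 ⇒ 60 = 8p ⇒ p = 7.5, q = 28.
%Δp = (7.5 − 12) / 12 × 100 = -37.5%.

-37.5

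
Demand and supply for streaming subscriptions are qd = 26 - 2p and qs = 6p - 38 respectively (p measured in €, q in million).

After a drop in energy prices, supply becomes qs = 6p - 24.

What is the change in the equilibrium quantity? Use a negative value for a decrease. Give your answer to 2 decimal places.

Before the shock: 26 - 2p = 6p - 38 ⇒ 64 = 8p ⇒ p = 8, q = 10.
The shock moves the curves to qd = 26 - 2p and qs = 6p - 24.
Setting them equal: 26 - 2p = 6p - 24 → 50 = 8p, so p = 6.25 and q = 13.5.
Δq = 13.5 − 10 = +3.50.

+3.50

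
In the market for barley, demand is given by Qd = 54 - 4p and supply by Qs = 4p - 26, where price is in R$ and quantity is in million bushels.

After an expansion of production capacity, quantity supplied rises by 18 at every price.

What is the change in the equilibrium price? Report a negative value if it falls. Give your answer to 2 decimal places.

Original equilibrium: 54 - 4p = 4p - 26 gives 80 = 8p, so p = 10 and Q = 14.
After the shift, demand is Qd = 54 - 4p and supply is Qs = 4p - 8.
Equate the new curves: 54 - 4p = 4p - 8, giving 62 = 8p, p = 7.75, Q = 23.
Δp = 7.75 − 10 = -2.25.

-2.25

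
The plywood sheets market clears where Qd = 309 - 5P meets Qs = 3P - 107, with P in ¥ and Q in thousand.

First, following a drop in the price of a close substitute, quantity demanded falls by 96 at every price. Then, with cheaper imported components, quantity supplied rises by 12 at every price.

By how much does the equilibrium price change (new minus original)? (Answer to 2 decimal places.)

Initially, 309 - 5P = 3P - 107, so 416 = 8P and P = 52, Q = 49.
The shock moves the curves to Qd = 213 - 5P and Qs = 3P - 95.
New equilibrium: 213 - 5P = 3P - 95 ⇒ 308 = 8P ⇒ P = 38.5, Q = 20.5.
ΔP = 38.5 − 52 = -13.50.

-13.50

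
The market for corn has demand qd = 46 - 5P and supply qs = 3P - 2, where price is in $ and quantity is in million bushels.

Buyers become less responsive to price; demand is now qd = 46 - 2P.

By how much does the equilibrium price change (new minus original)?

+3.6

Original equilibrium: 46 - 5P = 3P - 2 gives 48 = 8P, so P = 6 and q = 16.
After the shift, demand is qd = 46 - 2P and supply is qs = 3P - 2.
Equate the new curves: 46 - 2P = 3P - 2, giving 48 = 5P, P = 9.6, q = 26.8.
ΔP = 9.6 − 6 = +3.6.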